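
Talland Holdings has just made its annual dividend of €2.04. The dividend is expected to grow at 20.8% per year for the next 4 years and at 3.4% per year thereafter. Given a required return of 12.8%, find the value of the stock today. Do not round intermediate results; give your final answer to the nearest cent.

€39.23

D_1 = 2.46432
D_2 = 2.97690
D_3 = 3.59609
D_4 = 4.34408
Terminal value at year 4: TV = D_4×(1+g_2)/(r−g_2) = 4.49178/0.094 = 47.78489
P_0 = D_1/(1+r)^1 + D_2/(1+r)^2 + D_3/(1+r)^3 + D_4/(1+r)^4 + TV/(1+r)^4
    = 2.18468 + 2.33962 + 2.50555 + 2.68325 + 29.51578 = 39.22888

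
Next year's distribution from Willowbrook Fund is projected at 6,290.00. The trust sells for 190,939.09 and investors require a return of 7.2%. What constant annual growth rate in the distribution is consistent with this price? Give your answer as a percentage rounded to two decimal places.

3.91%

P = D₁/(r−g) ⇒ g = r − D₁/P = 0.072 − 6,290.00/190,939.09 = 0.039058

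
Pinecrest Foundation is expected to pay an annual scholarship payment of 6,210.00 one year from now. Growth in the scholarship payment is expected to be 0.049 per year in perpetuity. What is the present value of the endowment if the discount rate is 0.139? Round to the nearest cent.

Growing perpetuity: P = D₁ / (r − g) = 6,210.0000 / (0.139 − 0.049) = 69,000.00

69000.00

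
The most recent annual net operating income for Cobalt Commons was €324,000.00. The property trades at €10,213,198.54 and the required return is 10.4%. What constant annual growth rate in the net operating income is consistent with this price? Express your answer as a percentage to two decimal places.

7.01%

P = D₀(1+g)/(r−g) ⇒ P(r−g) = D₀(1+g) ⇒ g(P+D₀) = P·r − D₀
g = (P·r − D₀)/(P + D₀) = (€10,213,198.54×0.104 − €324,000.00) / (€10,213,198.54 + €324,000.00) = 0.070054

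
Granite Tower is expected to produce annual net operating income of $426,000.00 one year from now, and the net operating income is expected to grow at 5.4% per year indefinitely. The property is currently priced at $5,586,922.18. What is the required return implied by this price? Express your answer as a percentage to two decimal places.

P = D₁/(r − g) ⇒ r = D₁/P + g = $426,000.0000/$5,586,922.18 + 0.054 = 0.076249 + 0.054 = 0.130249

13.02%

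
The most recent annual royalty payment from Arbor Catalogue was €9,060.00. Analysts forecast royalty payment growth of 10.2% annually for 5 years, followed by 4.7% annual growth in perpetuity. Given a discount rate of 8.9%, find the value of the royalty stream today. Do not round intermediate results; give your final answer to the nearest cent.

€286607.60

D_1 = 9984.12000
D_2 = 11002.50024
D_3 = 12124.75526
D_4 = 13361.48030
D_5 = 14724.35129
Terminal value at year 5: TV = D_5×(1+g_2)/(r−g_2) = 15416.39580/0.042 = 367057.04293
P_0 = D_1/(1+r)^1 + D_2/(1+r)^2 + D_3/(1+r)^3 + D_4/(1+r)^4 + D_5/(1+r)^5 + TV/(1+r)^5
    = 9168.15427 + 9277.59964 + 9388.35152 + 9500.42550 + 9613.83738 + 239659.23172 = 286607.60002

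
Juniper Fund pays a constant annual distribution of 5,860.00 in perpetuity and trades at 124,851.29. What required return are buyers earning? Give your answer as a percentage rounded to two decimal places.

4.69%

P = C/r ⇒ r = C/P = 5,860.00/124,851.29 = 0.046936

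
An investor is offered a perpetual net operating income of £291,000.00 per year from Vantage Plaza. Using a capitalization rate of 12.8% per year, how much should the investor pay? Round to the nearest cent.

£2273437.50

Level perpetuity: PV = C / r = £291,000.00 / 0.128 = £2,273,437.50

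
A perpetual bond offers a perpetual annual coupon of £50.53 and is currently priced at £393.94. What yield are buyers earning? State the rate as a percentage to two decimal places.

12.83%

P = C/r ⇒ r = C/P = £50.53/£393.94 = 0.128268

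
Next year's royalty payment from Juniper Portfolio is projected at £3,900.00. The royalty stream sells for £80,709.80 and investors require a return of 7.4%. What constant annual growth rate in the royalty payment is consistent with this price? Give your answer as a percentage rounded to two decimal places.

2.57%

P = D₁/(r−g) ⇒ g = r − D₁/P = 0.074 − £3,900.00/£80,709.80 = 0.025679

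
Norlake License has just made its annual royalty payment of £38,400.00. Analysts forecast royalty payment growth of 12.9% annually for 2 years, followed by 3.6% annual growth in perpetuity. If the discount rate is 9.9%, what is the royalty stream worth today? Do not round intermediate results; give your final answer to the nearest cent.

D_1 = 43353.60000
D_2 = 48946.21440
Terminal value at year 2: TV = D_2×(1+g_2)/(r−g_2) = 50708.27812/0.063 = 804893.30347
P_0 = D_1/(1+r)^1 + D_2/(1+r)^2 + TV/(1+r)^2
    = 39448.22566 + 40525.06530 + 666412.18501 = 746385.47597

£746385.48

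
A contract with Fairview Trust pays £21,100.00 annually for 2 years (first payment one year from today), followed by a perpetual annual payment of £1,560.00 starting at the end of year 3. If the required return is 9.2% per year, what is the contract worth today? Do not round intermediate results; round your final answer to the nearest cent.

£51236.53

PV of 2-year annuity: £21,100.00 × [1 − (1+0.092)^−2] / 0.092 = 37016.79883
Perpetuity value at year 2: £1,560.00 / 0.092 = 16956.52174
PV of perpetuity: 16956.52174 / (1+0.092)^2 = 14219.73472
Total PV = 37016.79883 + 14219.73472 = 51236.53355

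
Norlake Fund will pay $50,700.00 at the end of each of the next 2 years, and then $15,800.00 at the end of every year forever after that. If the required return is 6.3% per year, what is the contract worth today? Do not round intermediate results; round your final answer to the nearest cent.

PV of 2-year annuity: $50,700.00 × [1 − (1+0.063)^−2] / 0.063 = 92563.68980
Perpetuity value at year 2: $15,800.00 / 0.063 = 250793.65079
PV of perpetuity: 250793.65079 / (1+0.063)^2 = 221947.37271
Total PV = 92563.68980 + 221947.37271 = 314511.06251

$314511.06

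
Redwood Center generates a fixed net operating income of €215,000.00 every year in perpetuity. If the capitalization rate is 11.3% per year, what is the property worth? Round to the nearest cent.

€1902654.87

Level perpetuity: PV = C / r = €215,000.00 / 0.113 = €1,902,654.87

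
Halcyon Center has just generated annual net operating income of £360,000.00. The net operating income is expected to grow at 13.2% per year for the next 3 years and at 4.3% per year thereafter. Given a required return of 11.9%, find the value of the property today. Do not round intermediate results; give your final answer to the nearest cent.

D_1 = 407520.00000
D_2 = 461312.64000
D_3 = 522205.90848
Terminal value at year 3: TV = D_3×(1+g_2)/(r−g_2) = 544660.76254/0.076 = 7166588.98085
P_0 = D_1/(1+r)^1 + D_2/(1+r)^2 + D_3/(1+r)^3 + TV/(1+r)^3
    = 364182.30563 + 368413.19926 + 372693.24537 + 5114724.40679 = 6220013.15704

£6220013.16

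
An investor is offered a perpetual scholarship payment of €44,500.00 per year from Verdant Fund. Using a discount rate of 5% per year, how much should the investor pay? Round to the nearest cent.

Level perpetuity: PV = C / r = €44,500.00 / 0.05 = €890,000.00

€890000.00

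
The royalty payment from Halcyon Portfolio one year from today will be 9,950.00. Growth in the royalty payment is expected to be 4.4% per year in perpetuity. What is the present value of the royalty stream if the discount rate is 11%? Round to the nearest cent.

Growing perpetuity: P = D₁ / (r − g) = 9,950.0000 / (0.11 − 0.044) = 150,757.58

150757.58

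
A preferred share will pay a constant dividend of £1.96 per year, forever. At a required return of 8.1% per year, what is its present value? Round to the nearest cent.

£24.20

Level perpetuity: PV = C / r = £1.96 / 0.081 = £24.20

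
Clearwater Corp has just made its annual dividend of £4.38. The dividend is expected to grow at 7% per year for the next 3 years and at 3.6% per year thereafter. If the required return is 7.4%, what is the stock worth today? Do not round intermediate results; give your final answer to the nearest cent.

£131.13

D_1 = 4.68660
D_2 = 5.01466
D_3 = 5.36569
Terminal value at year 3: TV = D_3×(1+g_2)/(r−g_2) = 5.55885/0.038 = 146.28561
P_0 = D_1/(1+r)^1 + D_2/(1+r)^2 + D_3/(1+r)^3 + TV/(1+r)^3
    = 4.36369 + 4.34744 + 4.33124 + 118.08338 = 131.12574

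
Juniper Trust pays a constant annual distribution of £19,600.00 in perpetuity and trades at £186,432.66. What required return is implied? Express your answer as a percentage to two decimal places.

10.51%

P = C/r ⇒ r = C/P = £19,600.00/£186,432.66 = 0.105132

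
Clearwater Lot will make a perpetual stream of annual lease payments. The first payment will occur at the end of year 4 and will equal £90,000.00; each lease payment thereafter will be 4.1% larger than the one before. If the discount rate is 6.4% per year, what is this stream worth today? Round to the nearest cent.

£3248551.75

Value at end of year 3: C₁ / (r − g) = £90,000.00 / (0.064 − 0.041) = £3,913,043.4783
Discount to today: PV = £3,913,043.4783 / (1 + 0.064)^3 = £3,913,043.4783 / 1.204550 = £3,248,551.75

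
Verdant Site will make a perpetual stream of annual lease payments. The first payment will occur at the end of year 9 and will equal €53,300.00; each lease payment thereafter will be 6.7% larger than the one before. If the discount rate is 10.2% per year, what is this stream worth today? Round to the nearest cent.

Value at end of year 8: C₁ / (r − g) = €53,300.00 / (0.102 − 0.067) = €1,522,857.1429
Discount to today: PV = €1,522,857.1429 / (1 + 0.102)^8 = €1,522,857.1429 / 2.174967 = €700,174.69

€700174.69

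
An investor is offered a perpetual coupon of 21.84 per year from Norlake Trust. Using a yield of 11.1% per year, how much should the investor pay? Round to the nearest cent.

Level perpetuity: PV = C / r = 21.84 / 0.111 = 196.76

196.76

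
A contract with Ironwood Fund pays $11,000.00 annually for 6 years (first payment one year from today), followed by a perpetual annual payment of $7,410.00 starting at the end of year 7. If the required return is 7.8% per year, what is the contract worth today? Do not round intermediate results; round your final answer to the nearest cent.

$111697.31

PV of 6-year annuity: $11,000.00 × [1 − (1+0.078)^−6] / 0.078 = 51161.68831
Perpetuity value at year 6: $7,410.00 / 0.078 = 95000.00000
PV of perpetuity: 95000.00000 / (1+0.078)^6 = 60535.62633
Total PV = 51161.68831 + 60535.62633 = 111697.31464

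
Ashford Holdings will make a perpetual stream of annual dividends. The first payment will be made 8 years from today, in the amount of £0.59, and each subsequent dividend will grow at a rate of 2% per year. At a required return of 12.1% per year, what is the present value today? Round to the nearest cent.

£2.63

Value at end of year 7: C₁ / (r − g) = £0.59 / (0.121 − 0.02) = £5.8416
Discount to today: PV = £5.8416 / (1 + 0.121)^7 = £5.8416 / 2.224535 = £2.63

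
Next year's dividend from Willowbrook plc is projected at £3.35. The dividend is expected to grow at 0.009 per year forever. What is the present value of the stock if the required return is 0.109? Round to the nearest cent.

£33.50

Growing perpetuity: P = D₁ / (r − g) = £3.3500 / (0.109 − 0.009) = £33.50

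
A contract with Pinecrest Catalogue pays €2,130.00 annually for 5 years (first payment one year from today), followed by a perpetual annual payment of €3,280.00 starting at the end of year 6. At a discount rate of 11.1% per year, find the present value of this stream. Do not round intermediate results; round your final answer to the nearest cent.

PV of 5-year annuity: €2,130.00 × [1 − (1+0.111)^−5] / 0.111 = 7852.49765
Perpetuity value at year 5: €3,280.00 / 0.111 = 29549.54955
PV of perpetuity: 29549.54955 / (1+0.111)^5 = 17457.44049
Total PV = 7852.49765 + 17457.44049 = 25309.93814

€25309.94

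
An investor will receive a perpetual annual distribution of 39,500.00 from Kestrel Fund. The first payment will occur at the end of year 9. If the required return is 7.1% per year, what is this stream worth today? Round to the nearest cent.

321383.06

Value at end of year 8: C / r = 39,500.00 / 0.071 = 556,338.0282
Discount to today: PV = 556,338.0282 / (1 + 0.071)^8 = 556,338.0282 / 1.731075 = 321,383.06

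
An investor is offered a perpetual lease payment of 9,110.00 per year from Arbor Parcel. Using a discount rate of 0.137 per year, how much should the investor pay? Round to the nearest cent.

Level perpetuity: PV = C / r = 9,110.00 / 0.137 = 66,496.35

66496.35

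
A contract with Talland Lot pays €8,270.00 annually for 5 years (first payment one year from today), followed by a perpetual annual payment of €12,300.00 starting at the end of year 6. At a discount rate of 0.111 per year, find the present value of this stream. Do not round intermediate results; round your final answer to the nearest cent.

PV of 5-year annuity: €8,270.00 × [1 − (1+0.111)^−5] / 0.111 = 30488.33596
Perpetuity value at year 5: €12,300.00 / 0.111 = 110810.81081
PV of perpetuity: 110810.81081 / (1+0.111)^5 = 65465.40183
Total PV = 30488.33596 + 65465.40183 = 95953.73779

€95953.74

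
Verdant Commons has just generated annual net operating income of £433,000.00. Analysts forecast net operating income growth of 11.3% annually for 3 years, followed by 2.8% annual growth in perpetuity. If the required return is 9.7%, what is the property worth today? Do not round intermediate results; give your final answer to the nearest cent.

£8074742.87

D_1 = 481929.00000
D_2 = 536386.97700
D_3 = 596998.70540
Terminal value at year 3: TV = D_3×(1+g_2)/(r−g_2) = 613714.66915/0.069 = 8894415.49496
P_0 = D_1/(1+r)^1 + D_2/(1+r)^2 + D_3/(1+r)^3 + TV/(1+r)^3
    = 439315.40565 + 445722.92296 + 452223.89540 + 6737480.64456 = 8074742.86858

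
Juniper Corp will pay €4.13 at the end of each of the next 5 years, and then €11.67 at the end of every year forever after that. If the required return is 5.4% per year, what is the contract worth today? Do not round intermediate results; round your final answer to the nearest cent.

PV of 5-year annuity: €4.13 × [1 − (1+0.054)^−5] / 0.054 = 17.68474
Perpetuity value at year 5: €11.67 / 0.054 = 216.11111
PV of perpetuity: 216.11111 / (1+0.054)^5 = 166.13994
Total PV = 17.68474 + 166.13994 = 183.82468

€183.82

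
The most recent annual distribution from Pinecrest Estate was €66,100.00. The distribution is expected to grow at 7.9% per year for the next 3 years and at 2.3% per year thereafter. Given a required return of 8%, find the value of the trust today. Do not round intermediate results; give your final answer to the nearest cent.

D_1 = 71321.90000
D_2 = 76956.33010
D_3 = 83035.88018
Terminal value at year 3: TV = D_3×(1+g_2)/(r−g_2) = 84945.70542/0.057 = 1490275.53372
P_0 = D_1/(1+r)^1 + D_2/(1+r)^2 + D_3/(1+r)^3 + TV/(1+r)^3
    = 66038.79630 + 65977.64926 + 65916.55885 + 1183028.76667 = 1380961.77108

€1380961.77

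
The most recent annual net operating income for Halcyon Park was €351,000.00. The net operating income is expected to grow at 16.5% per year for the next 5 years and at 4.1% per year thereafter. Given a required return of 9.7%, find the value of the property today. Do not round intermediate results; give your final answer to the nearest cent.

€10923485.26

D_1 = 408915.00000
D_2 = 476385.97500
D_3 = 554989.66087
D_4 = 646562.95492
D_5 = 753245.84248
Terminal value at year 5: TV = D_5×(1+g_2)/(r−g_2) = 784128.92202/0.056 = 14002302.17898
P_0 = D_1/(1+r)^1 + D_2/(1+r)^2 + D_3/(1+r)^3 + D_4/(1+r)^4 + D_5/(1+r)^5 + TV/(1+r)^5
    = 372757.52051 + 395863.72962 + 420402.22881 + 446461.80179 + 474136.73573 + 8813863.24803 = 10923485.26450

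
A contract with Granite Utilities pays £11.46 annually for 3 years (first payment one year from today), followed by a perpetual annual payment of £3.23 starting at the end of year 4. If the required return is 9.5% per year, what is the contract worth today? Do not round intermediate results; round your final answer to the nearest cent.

PV of 3-year annuity: £11.46 × [1 − (1+0.095)^−3] / 0.095 = 28.75207
Perpetuity value at year 3: £3.23 / 0.095 = 34.00000
PV of perpetuity: 34.00000 / (1+0.095)^3 = 25.89623
Total PV = 28.75207 + 25.89623 = 54.64830

£54.65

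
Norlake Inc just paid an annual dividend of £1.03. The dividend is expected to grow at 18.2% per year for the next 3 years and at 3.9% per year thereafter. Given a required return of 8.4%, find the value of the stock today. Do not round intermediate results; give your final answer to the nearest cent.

D_1 = 1.21746
D_2 = 1.43904
D_3 = 1.70094
Terminal value at year 3: TV = D_3×(1+g_2)/(r−g_2) = 1.76728/0.045 = 39.27287
P_0 = D_1/(1+r)^1 + D_2/(1+r)^2 + D_3/(1+r)^3 + TV/(1+r)^3
    = 1.12312 + 1.22465 + 1.33537 + 30.83222 = 34.51537

£34.52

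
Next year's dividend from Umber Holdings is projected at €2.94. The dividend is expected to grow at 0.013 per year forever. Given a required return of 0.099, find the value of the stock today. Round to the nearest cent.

€34.19

Growing perpetuity: P = D₁ / (r − g) = €2.9400 / (0.099 − 0.013) = €34.19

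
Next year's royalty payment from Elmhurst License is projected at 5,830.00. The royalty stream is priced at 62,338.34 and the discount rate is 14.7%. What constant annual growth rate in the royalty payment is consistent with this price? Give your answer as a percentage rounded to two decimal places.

5.35%

P = D₁/(r−g) ⇒ g = r − D₁/P = 0.147 − 5,830.00/62,338.34 = 0.053478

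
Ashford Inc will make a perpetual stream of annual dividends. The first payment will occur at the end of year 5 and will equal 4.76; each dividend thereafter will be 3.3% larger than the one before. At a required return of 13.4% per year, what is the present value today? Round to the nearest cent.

28.50

Value at end of year 4: C₁ / (r − g) = 4.76 / (0.134 − 0.033) = 47.1287
Discount to today: PV = 47.1287 / (1 + 0.134)^4 = 47.1287 / 1.653683 = 28.50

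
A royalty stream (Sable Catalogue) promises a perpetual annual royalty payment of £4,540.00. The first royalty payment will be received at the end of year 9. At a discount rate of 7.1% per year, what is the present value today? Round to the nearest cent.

£36938.71

Value at end of year 8: C / r = £4,540.00 / 0.071 = £63,943.6620
Discount to today: PV = £63,943.6620 / (1 + 0.071)^8 = £63,943.6620 / 1.731075 = £36,938.71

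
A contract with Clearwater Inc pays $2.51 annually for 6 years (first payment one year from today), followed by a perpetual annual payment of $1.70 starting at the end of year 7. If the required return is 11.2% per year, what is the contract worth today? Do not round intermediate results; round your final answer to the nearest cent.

PV of 6-year annuity: $2.51 × [1 − (1+0.112)^−6] / 0.112 = 10.55775
Perpetuity value at year 6: $1.70 / 0.112 = 15.17857
PV of perpetuity: 15.17857 / (1+0.112)^6 = 8.02790
Total PV = 10.55775 + 8.02790 = 18.58565

$18.59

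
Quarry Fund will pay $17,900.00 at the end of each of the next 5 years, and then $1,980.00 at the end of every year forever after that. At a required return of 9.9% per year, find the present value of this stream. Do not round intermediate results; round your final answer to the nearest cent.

$80503.81

PV of 5-year annuity: $17,900.00 × [1 − (1+0.099)^−5] / 0.099 = 68028.78611
Perpetuity value at year 5: $1,980.00 / 0.099 = 20000.00000
PV of perpetuity: 20000.00000 / (1+0.099)^5 = 12475.02813
Total PV = 68028.78611 + 12475.02813 = 80503.81424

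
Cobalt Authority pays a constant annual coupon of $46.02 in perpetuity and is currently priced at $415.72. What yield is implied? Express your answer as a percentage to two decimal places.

11.07%

P = C/r ⇒ r = C/P = $46.02/$415.72 = 0.110700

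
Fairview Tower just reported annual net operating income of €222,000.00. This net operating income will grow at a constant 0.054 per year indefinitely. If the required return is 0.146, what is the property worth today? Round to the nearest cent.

D₁ = D₀ × (1 + g) = €222,000.00 × 1.054 = €233,988.0000
Growing perpetuity: P = D₁ / (r − g) = €233,988.0000 / (0.146 − 0.054) = €2,543,347.83

€2543347.83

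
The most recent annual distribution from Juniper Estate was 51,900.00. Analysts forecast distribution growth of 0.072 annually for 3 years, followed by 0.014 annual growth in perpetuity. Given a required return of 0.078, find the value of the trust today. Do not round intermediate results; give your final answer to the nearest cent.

962609.85

D_1 = 55636.80000
D_2 = 59642.64960
D_3 = 63936.92037
Terminal value at year 3: TV = D_3×(1+g_2)/(r−g_2) = 64832.03726/0.064 = 1013000.58213
P_0 = D_1/(1+r)^1 + D_2/(1+r)^2 + D_3/(1+r)^3 + TV/(1+r)^3
    = 51611.13173 + 51323.87125 + 51038.20963 + 808636.63384 = 962609.84645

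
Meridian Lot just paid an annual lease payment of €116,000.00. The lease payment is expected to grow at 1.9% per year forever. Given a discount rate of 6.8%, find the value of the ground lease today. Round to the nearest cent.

€2412326.53

D₁ = D₀ × (1 + g) = €116,000.00 × 1.019 = €118,204.0000
Growing perpetuity: P = D₁ / (r − g) = €118,204.0000 / (0.068 − 0.019) = €2,412,326.53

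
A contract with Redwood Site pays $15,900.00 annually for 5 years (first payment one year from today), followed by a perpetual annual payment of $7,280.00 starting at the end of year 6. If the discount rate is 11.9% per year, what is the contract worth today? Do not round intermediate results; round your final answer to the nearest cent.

$92326.77

PV of 5-year annuity: $15,900.00 × [1 − (1+0.119)^−5] / 0.119 = 57458.21605
Perpetuity value at year 5: $7,280.00 / 0.119 = 61176.47059
PV of perpetuity: 61176.47059 / (1+0.119)^5 = 34868.55783
Total PV = 57458.21605 + 34868.55783 = 92326.77388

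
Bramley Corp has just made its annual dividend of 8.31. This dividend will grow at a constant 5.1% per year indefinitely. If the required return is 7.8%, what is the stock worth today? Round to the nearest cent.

323.47

D₁ = D₀ × (1 + g) = 8.31 × 1.051 = 8.7338
Growing perpetuity: P = D₁ / (r − g) = 8.7338 / (0.078 − 0.051) = 323.47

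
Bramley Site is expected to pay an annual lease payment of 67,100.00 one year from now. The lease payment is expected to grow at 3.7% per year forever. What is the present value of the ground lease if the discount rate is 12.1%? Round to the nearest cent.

Growing perpetuity: P = D₁ / (r − g) = 67,100.0000 / (0.121 − 0.037) = 798,809.52

798809.52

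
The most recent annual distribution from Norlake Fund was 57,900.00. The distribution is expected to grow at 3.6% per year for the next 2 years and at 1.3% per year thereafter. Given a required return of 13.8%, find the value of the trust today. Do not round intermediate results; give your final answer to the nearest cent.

489573.91

D_1 = 59984.40000
D_2 = 62143.83840
Terminal value at year 2: TV = D_2×(1+g_2)/(r−g_2) = 62951.70830/0.125 = 503613.66639
P_0 = D_1/(1+r)^1 + D_2/(1+r)^2 + TV/(1+r)^2
    = 52710.36907 + 47985.88959 + 388877.64925 = 489573.90791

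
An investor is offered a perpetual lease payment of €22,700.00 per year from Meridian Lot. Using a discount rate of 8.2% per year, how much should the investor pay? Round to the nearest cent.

€276829.27

Level perpetuity: PV = C / r = €22,700.00 / 0.082 = €276,829.27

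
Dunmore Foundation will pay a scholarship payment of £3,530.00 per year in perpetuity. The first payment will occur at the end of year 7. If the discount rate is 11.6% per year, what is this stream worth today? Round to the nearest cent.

Value at end of year 6: C / r = £3,530.00 / 0.116 = £30,431.0345
Discount to today: PV = £30,431.0345 / (1 + 0.116)^6 = £30,431.0345 / 1.931902 = £15,751.85

£15751.85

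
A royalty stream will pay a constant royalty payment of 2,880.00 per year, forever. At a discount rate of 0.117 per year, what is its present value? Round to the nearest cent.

Level perpetuity: PV = C / r = 2,880.00 / 0.117 = 24,615.38

24615.38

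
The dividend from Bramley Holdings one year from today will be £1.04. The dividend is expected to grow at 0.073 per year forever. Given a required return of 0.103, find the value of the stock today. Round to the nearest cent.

£34.67

Growing perpetuity: P = D₁ / (r − g) = £1.0400 / (0.103 − 0.073) = £34.67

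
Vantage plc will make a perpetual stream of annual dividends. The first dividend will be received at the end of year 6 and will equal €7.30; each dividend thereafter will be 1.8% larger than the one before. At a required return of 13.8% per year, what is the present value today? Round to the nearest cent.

Value at end of year 5: C₁ / (r − g) = €7.30 / (0.138 − 0.018) = €60.8333
Discount to today: PV = €60.8333 / (1 + 0.138)^5 = €60.8333 / 1.908584 = €31.87

€31.87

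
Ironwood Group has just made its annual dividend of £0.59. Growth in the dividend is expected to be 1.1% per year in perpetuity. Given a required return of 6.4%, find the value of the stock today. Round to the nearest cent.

D₁ = D₀ × (1 + g) = £0.59 × 1.011 = £0.5965
Growing perpetuity: P = D₁ / (r − g) = £0.5965 / (0.064 − 0.011) = £11.25

£11.25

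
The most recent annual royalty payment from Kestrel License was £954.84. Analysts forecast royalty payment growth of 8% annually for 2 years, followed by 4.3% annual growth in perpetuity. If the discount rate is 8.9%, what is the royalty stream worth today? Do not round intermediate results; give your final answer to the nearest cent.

£23179.66

D_1 = 1031.22720
D_2 = 1113.72538
Terminal value at year 2: TV = D_2×(1+g_2)/(r−g_2) = 1161.61557/0.046 = 25252.51233
P_0 = D_1/(1+r)^1 + D_2/(1+r)^2 + TV/(1+r)^2
    = 946.94876 + 939.12274 + 21293.58729 = 23179.65879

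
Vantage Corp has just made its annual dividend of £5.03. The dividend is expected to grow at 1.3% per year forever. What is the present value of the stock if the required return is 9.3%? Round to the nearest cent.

D₁ = D₀ × (1 + g) = £5.03 × 1.013 = £5.0954
Growing perpetuity: P = D₁ / (r − g) = £5.0954 / (0.093 − 0.013) = £63.69

£63.69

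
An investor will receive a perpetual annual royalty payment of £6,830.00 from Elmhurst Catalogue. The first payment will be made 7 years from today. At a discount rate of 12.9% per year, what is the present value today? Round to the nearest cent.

£25566.27

Value at end of year 6: C / r = £6,830.00 / 0.129 = £52,945.7364
Discount to today: PV = £52,945.7364 / (1 + 0.129)^6 = £52,945.7364 / 2.070922 = £25,566.27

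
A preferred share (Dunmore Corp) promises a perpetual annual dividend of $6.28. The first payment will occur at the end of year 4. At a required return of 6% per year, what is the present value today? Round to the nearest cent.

Value at end of year 3: C / r = $6.28 / 0.06 = $104.6667
Discount to today: PV = $104.6667 / (1 + 0.06)^3 = $104.6667 / 1.191016 = $87.88

$87.88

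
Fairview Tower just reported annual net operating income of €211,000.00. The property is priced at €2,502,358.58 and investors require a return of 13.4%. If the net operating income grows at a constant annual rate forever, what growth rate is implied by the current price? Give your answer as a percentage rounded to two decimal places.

P = D₀(1+g)/(r−g) ⇒ P(r−g) = D₀(1+g) ⇒ g(P+D₀) = P·r − D₀
g = (P·r − D₀)/(P + D₀) = (€2,502,358.58×0.134 − €211,000.00) / (€2,502,358.58 + €211,000.00) = 0.045816

4.58%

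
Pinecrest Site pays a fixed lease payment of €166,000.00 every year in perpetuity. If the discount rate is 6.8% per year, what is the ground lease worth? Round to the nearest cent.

Level perpetuity: PV = C / r = €166,000.00 / 0.068 = €2,441,176.47

€2441176.47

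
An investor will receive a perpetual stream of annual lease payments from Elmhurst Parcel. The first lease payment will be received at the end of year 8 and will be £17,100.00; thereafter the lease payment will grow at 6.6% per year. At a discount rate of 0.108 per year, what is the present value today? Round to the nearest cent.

Value at end of year 7: C₁ / (r − g) = £17,100.00 / (0.108 − 0.066) = £407,142.8571
Discount to today: PV = £407,142.8571 / (1 + 0.108)^7 = £407,142.8571 / 2.050115 = £198,595.09

£198595.09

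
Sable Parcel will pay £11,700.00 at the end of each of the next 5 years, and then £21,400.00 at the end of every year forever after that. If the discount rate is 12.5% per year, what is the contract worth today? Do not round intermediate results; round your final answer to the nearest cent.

PV of 5-year annuity: £11,700.00 × [1 − (1+0.125)^−5] / 0.125 = 41658.64960
Perpetuity value at year 5: £21,400.00 / 0.125 = 171200.00000
PV of perpetuity: 171200.00000 / (1+0.125)^5 = 95003.83749
Total PV = 41658.64960 + 95003.83749 = 136662.48709

£136662.49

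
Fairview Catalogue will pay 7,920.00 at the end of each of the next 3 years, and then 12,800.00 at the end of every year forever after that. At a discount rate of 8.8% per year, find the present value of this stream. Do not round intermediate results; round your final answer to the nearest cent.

PV of 3-year annuity: 7,920.00 × [1 − (1+0.088)^−3] / 0.088 = 20119.52902
Perpetuity value at year 3: 12,800.00 / 0.088 = 145454.54545
PV of perpetuity: 145454.54545 / (1+0.088)^3 = 112938.13491
Total PV = 20119.52902 + 112938.13491 = 133057.66393

133057.66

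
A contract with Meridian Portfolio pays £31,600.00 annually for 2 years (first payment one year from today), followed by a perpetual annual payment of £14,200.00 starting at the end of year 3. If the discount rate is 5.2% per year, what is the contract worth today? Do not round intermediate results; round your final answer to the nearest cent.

£305339.21

PV of 2-year annuity: £31,600.00 × [1 − (1+0.052)^−2] / 0.052 = 58591.27644
Perpetuity value at year 2: £14,200.00 / 0.052 = 273076.92308
PV of perpetuity: 273076.92308 / (1+0.052)^2 = 246747.93177
Total PV = 58591.27644 + 246747.93177 = 305339.20820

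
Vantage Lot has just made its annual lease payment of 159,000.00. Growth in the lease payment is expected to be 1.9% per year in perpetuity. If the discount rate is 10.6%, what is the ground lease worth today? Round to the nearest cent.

1862310.34

D₁ = D₀ × (1 + g) = 159,000.00 × 1.019 = 162,021.0000
Growing perpetuity: P = D₁ / (r − g) = 162,021.0000 / (0.106 − 0.019) = 1,862,310.34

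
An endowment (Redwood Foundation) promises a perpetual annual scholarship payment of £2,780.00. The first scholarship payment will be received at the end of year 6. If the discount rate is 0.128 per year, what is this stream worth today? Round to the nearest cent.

Value at end of year 5: C / r = £2,780.00 / 0.128 = £21,718.7500
Discount to today: PV = £21,718.7500 / (1 + 0.128)^5 = £21,718.7500 / 1.826188 = £11,892.94

£11892.94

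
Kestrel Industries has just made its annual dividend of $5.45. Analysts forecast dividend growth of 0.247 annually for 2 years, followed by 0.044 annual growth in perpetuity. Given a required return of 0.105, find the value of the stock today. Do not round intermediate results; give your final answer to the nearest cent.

D_1 = 6.79615
D_2 = 8.47480
Terminal value at year 2: TV = D_2×(1+g_2)/(r−g_2) = 8.84769/0.061 = 145.04410
P_0 = D_1/(1+r)^1 + D_2/(1+r)^2 + TV/(1+r)^2
    = 6.15036 + 6.94073 + 118.78881 = 131.87989

$131.88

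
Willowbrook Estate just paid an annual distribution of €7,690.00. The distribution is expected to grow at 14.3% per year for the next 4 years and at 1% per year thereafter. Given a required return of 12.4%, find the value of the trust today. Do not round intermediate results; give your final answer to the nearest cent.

€104937.60

D_1 = 8789.67000
D_2 = 10046.59281
D_3 = 11483.25558
D_4 = 13125.36113
Terminal value at year 4: TV = D_4×(1+g_2)/(r−g_2) = 13256.61474/0.114 = 116286.09422
P_0 = D_1/(1+r)^1 + D_2/(1+r)^2 + D_3/(1+r)^3 + D_4/(1+r)^4 + TV/(1+r)^4
    = 7819.99110 + 7952.17956 + 8086.60253 + 8223.29777 + 72855.53285 = 104937.60382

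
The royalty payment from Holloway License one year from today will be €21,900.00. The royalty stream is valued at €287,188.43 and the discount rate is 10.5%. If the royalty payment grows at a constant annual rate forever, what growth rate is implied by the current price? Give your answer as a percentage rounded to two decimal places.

2.87%

P = D₁/(r−g) ⇒ g = r − D₁/P = 0.105 − €21,900.00/€287,188.43 = 0.028743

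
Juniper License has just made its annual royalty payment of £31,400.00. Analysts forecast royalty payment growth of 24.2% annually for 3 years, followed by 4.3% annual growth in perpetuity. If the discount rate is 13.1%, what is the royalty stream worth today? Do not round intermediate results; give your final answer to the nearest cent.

£606772.28

D_1 = 38998.80000
D_2 = 48436.50960
D_3 = 60158.14492
Terminal value at year 3: TV = D_3×(1+g_2)/(r−g_2) = 62744.94515/0.088 = 713010.74040
P_0 = D_1/(1+r)^1 + D_2/(1+r)^2 + D_3/(1+r)^3 + TV/(1+r)^3
    = 34481.69761 + 37865.84300 + 41582.11937 + 492842.61936 = 606772.27934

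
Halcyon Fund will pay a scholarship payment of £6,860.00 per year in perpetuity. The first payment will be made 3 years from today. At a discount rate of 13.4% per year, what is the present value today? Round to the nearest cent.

£39810.09

Value at end of year 2: C / r = £6,860.00 / 0.134 = £51,194.0299
Discount to today: PV = £51,194.0299 / (1 + 0.134)^2 = £51,194.0299 / 1.285956 = £39,810.09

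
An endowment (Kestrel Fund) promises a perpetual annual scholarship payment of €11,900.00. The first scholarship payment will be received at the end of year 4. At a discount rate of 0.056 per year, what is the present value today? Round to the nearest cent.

Value at end of year 3: C / r = €11,900.00 / 0.056 = €212,500.0000
Discount to today: PV = €212,500.0000 / (1 + 0.056)^3 = €212,500.0000 / 1.177584 = €180,454.28

€180454.28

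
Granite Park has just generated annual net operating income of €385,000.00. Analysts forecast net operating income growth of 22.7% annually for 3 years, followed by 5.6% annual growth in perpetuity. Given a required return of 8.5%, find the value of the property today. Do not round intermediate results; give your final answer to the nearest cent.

€21760042.41

D_1 = 472395.00000
D_2 = 579628.66500
D_3 = 711204.37195
Terminal value at year 3: TV = D_3×(1+g_2)/(r−g_2) = 751031.81678/0.029 = 25897648.85464
P_0 = D_1/(1+r)^1 + D_2/(1+r)^2 + D_3/(1+r)^3 + TV/(1+r)^3
    = 435387.09677 + 492368.63386 + 556807.66244 + 20275479.01861 = 21760042.41169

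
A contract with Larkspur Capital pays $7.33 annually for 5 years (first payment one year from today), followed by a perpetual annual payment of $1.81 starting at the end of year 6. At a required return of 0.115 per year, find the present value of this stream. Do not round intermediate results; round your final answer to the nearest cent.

PV of 5-year annuity: $7.33 × [1 − (1+0.115)^−5] / 0.115 = 26.75360
Perpetuity value at year 5: $1.81 / 0.115 = 15.73913
PV of perpetuity: 15.73913 / (1+0.115)^5 = 9.13285
Total PV = 26.75360 + 9.13285 = 35.88646

$35.89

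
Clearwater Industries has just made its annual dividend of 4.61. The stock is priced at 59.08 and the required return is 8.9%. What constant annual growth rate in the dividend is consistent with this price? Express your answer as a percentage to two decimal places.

1.02%

P = D₀(1+g)/(r−g) ⇒ P(r−g) = D₀(1+g) ⇒ g(P+D₀) = P·r − D₀
g = (P·r − D₀)/(P + D₀) = (59.08×0.089 − 4.61) / (59.08 + 4.61) = 0.010176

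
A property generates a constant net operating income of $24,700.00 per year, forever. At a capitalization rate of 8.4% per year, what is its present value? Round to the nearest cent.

Level perpetuity: PV = C / r = $24,700.00 / 0.084 = $294,047.62

$294047.62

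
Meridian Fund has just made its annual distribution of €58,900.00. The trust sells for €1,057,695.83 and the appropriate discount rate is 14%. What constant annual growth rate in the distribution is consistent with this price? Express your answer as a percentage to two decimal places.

7.99%

P = D₀(1+g)/(r−g) ⇒ P(r−g) = D₀(1+g) ⇒ g(P+D₀) = P·r − D₀
g = (P·r − D₀)/(P + D₀) = (€1,057,695.83×0.14 − €58,900.00) / (€1,057,695.83 + €58,900.00) = 0.079865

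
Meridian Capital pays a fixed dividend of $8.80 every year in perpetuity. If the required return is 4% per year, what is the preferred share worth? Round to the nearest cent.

$220.00

Level perpetuity: PV = C / r = $8.80 / 0.04 = $220.00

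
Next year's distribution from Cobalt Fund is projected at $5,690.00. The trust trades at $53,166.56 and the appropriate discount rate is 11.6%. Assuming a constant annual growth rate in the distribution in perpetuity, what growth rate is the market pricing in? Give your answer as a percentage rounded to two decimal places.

0.90%

P = D₁/(r−g) ⇒ g = r − D₁/P = 0.116 − $5,690.00/$53,166.56 = 0.008978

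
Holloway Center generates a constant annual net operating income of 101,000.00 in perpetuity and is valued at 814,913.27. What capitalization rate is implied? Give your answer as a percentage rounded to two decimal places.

12.39%

P = C/r ⇒ r = C/P = 101,000.00/814,913.27 = 0.123940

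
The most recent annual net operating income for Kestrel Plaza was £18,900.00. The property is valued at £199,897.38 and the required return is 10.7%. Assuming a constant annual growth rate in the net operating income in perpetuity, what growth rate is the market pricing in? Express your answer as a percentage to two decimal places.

1.14%

P = D₀(1+g)/(r−g) ⇒ P(r−g) = D₀(1+g) ⇒ g(P+D₀) = P·r − D₀
g = (P·r − D₀)/(P + D₀) = (£199,897.38×0.107 − £18,900.00) / (£199,897.38 + £18,900.00) = 0.011376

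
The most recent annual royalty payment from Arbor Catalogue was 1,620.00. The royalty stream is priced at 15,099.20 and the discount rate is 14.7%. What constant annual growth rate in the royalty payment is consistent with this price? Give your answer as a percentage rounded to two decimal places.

P = D₀(1+g)/(r−g) ⇒ P(r−g) = D₀(1+g) ⇒ g(P+D₀) = P·r − D₀
g = (P·r − D₀)/(P + D₀) = (15,099.20×0.147 − 1,620.00) / (15,099.20 + 1,620.00) = 0.035862

3.59%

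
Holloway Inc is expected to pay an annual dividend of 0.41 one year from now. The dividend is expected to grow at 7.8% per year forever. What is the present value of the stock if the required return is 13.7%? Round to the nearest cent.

6.95

Growing perpetuity: P = D₁ / (r − g) = 0.4100 / (0.137 − 0.078) = 6.95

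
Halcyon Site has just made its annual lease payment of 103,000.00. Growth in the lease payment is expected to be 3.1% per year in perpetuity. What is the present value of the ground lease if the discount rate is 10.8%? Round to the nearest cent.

1379129.87

D₁ = D₀ × (1 + g) = 103,000.00 × 1.031 = 106,193.0000
Growing perpetuity: P = D₁ / (r − g) = 106,193.0000 / (0.108 − 0.031) = 1,379,129.87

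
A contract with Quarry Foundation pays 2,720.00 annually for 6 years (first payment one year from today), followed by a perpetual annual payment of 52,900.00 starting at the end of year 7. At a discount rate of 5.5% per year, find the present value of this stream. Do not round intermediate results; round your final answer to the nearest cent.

711142.47

PV of 6-year annuity: 2,720.00 × [1 − (1+0.055)^−6] / 0.055 = 13587.84244
Perpetuity value at year 6: 52,900.00 / 0.055 = 961818.18182
PV of perpetuity: 961818.18182 / (1+0.055)^6 = 697554.62849
Total PV = 13587.84244 + 697554.62849 = 711142.47093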